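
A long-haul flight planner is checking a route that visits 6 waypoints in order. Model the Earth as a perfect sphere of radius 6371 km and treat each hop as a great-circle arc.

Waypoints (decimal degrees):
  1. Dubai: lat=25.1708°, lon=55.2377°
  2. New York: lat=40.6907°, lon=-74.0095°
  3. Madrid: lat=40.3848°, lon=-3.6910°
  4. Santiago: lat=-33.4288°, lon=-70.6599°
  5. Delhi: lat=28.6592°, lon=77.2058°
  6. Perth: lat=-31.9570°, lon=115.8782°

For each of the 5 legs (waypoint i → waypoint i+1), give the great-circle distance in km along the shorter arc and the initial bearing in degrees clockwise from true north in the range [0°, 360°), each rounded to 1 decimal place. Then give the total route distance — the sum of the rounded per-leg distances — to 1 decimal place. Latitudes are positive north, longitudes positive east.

Leg 1: φ1=0.4393133, φ2=0.7101867, Δφ=0.2708734, Δλ=-2.2557892 rad; a=sin²(Δφ/2)+cosφ1·cosφ2·sin²(Δλ/2)=0.5784326196; c=2·atan2(√a, √(1-a))=1.728312118; dist=6371·c=11011.077 ≈ 11011.1 km; running total=11011.1 km
Leg 1 bearing: y=sinΔλ·cosφ2=-0.58719906, x=cosφ1·sinφ2-sinφ1·cosφ2·cosΔλ=0.79409733; θ=atan2(y, x)=-36.4813° <0 so +360° → 323.5187° ≈ 323.5°
Leg 2: φ1=0.7101867, φ2=0.7048477, Δφ=-0.0053390, Δλ=1.2272894 rad; a=sin²(Δφ/2)+cosφ1·cosφ2·sin²(Δλ/2)=0.1915283121; c=2·atan2(√a, √(1-a))=0.905943420; dist=6371·c=5771.766 ≈ 5771.8 km; running total=16782.9 km
Leg 2 bearing: y=sinΔλ·cosφ2=0.71721061, x=cosφ1·sinφ2-sinφ1·cosφ2·cosΔλ=0.32402132; θ=atan2(y, x)=65.6875° ≈ 65.7°
Leg 3: φ1=0.7048477, φ2=-0.5834426, Δφ=-1.2882904, Δλ=-1.1688278 rad; a=sin²(Δφ/2)+cosφ1·cosφ2·sin²(Δλ/2)=0.5541161336; c=2·atan2(√a, √(1-a))=1.679241025; dist=6371·c=10698.445 ≈ 10698.4 km; running total=27481.3 km
Leg 3 bearing: y=sinΔλ·cosφ2=-0.76804959, x=cosφ1·sinφ2-sinφ1·cosφ2·cosΔλ=-0.63117795; θ=atan2(y, x)=-129.4131° <0 so +360° → 230.5869° ≈ 230.6°
Leg 4: φ1=-0.5834426, φ2=0.5001974, Δφ=1.0836400, Δλ=2.5807433 rad; a=sin²(Δφ/2)+cosφ1·cosφ2·sin²(Δλ/2)=0.9421737223; c=2·atan2(√a, √(1-a))=2.655890636; dist=6371·c=16920.679 ≈ 16920.7 km; running total=44402.0 km
Leg 4 bearing: y=sinΔλ·cosφ2=0.46674074, x=cosφ1·sinφ2-sinφ1·cosφ2·cosΔλ=-0.00909272; θ=atan2(y, x)=91.1161° ≈ 91.1°
Leg 5: φ1=0.5001974, φ2=-0.5577549, Δφ=-1.0579523, Δλ=0.6749607 rad; a=sin²(Δφ/2)+cosφ1·cosφ2·sin²(Δλ/2)=0.3362940744; c=2·atan2(√a, √(1-a))=1.237233181; dist=6371·c=7882.413 ≈ 7882.4 km; running total=52284.4 km
Leg 5 bearing: y=sinΔλ·cosφ2=0.53016533, x=cosφ1·sinφ2-sinφ1·cosφ2·cosΔλ=-0.78212928; θ=atan2(y, x)=145.8687° ≈ 145.9°

Leg 1: dist=11011.1 km, bearing=323.5°
Leg 2: dist=5771.8 km, bearing=65.7°
Leg 3: dist=10698.4 km, bearing=230.6°
Leg 4: dist=16920.7 km, bearing=91.1°
Leg 5: dist=7882.4 km, bearing=145.9°
Total: 52284.4 km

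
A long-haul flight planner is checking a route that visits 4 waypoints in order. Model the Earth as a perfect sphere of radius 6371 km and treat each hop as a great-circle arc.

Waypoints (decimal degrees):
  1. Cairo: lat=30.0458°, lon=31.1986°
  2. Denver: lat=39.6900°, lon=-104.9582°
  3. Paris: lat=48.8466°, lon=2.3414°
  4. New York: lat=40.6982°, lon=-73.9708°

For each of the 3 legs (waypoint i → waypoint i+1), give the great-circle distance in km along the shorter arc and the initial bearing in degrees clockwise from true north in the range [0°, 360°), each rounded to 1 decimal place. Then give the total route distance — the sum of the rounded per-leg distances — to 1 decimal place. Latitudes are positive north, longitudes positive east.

Leg 1: φ1=0.5243981, φ2=0.6927212, Δφ=0.1683230, Δλ=-2.3763845 rad; a=sin²(Δφ/2)+cosφ1·cosφ2·sin²(Δλ/2)=0.5803319905; c=2·atan2(√a, √(1-a))=1.732159663; dist=6371·c=11035.589 ≈ 11035.6 km; running total=11035.6 km
Leg 1 bearing: y=sinΔλ·cosφ2=-0.53303042, x=cosφ1·sinφ2-sinφ1·cosφ2·cosΔλ=0.83070191; θ=atan2(y, x)=-32.6868° <0 so +360° → 327.3132° ≈ 327.3°
Leg 2: φ1=0.6927212, φ2=0.8525340, Δφ=0.1598128, Δλ=1.8727313 rad; a=sin²(Δφ/2)+cosφ1·cosφ2·sin²(Δλ/2)=0.3348636138; c=2·atan2(√a, √(1-a))=1.234203777; dist=6371·c=7863.112 ≈ 7863.1 km; running total=18898.7 km
Leg 2 bearing: y=sinΔλ·cosφ2=0.62830776, x=cosφ1·sinφ2-sinφ1·cosφ2·cosΔλ=0.70437863; θ=atan2(y, x)=41.7331° ≈ 41.7°
Leg 3: φ1=0.8525340, φ2=0.7103176, Δφ=-0.1422164, Δλ=-1.3318991 rad; a=sin²(Δφ/2)+cosφ1·cosφ2·sin²(Δλ/2)=0.1954795290; c=2·atan2(√a, √(1-a))=0.915945491; dist=6371·c=5835.489 ≈ 5835.5 km; running total=24734.2 km
Leg 3 bearing: y=sinΔλ·cosφ2=-0.73662287, x=cosφ1·sinφ2-sinφ1·cosφ2·cosΔλ=0.29403381; θ=atan2(y, x)=-68.2399° <0 so +360° → 291.7601° ≈ 291.8°

Leg 1: dist=11035.6 km, bearing=327.3°
Leg 2: dist=7863.1 km, bearing=41.7°
Leg 3: dist=5835.5 km, bearing=291.8°
Total: 24734.2 km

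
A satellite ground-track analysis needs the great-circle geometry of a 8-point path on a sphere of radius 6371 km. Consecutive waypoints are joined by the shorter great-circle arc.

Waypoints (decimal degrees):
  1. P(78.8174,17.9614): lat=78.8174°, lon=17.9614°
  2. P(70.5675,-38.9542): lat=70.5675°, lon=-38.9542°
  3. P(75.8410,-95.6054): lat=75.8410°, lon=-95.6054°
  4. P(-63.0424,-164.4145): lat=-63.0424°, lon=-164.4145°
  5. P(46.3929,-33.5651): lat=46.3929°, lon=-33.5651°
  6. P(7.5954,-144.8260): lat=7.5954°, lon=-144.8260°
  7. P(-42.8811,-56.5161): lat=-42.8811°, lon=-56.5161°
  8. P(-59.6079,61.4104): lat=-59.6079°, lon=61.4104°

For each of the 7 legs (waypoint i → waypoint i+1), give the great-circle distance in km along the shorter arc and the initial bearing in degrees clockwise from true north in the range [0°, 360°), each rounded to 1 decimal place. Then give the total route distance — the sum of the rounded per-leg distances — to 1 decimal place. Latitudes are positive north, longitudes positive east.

Leg 1: dist=1800.1 km, bearing=271.0°
Leg 2: dist=1827.9 km, bearing=313.8°
Leg 3: dist=16179.5 km, bearing=228.3°
Leg 4: dist=16479.4 km, bearing=98.1°
Leg 5: dist=10981.0 km, bearing=290.8°
Leg 6: dist=10444.4 km, bearing=132.8°
Leg 7: dist=7292.7 km, bearing=150.6°
Total: 65005.0 km

Leg 1: φ1=1.3756231, φ2=1.2316352, Δφ=-0.1439879, Δλ=-0.9933646 rad; a=sin²(Δφ/2)+cosφ1·cosφ2·sin²(Δλ/2)=0.0198247217; c=2·atan2(√a, √(1-a))=0.282539423; dist=6371·c=1800.059 ≈ 1800.1 km; running total=1800.1 km
Leg 1 bearing: y=sinΔλ·cosφ2=-0.27875521, x=cosφ1·sinφ2-sinφ1·cosφ2·cosΔλ=0.00472660; θ=atan2(y, x)=-89.0286° <0 so +360° → 270.9714° ≈ 271.0°
Leg 2: φ1=1.2316352, φ2=1.3236752, Δφ=0.0920399, Δλ=-0.9887500 rad; a=sin²(Δφ/2)+cosφ1·cosφ2·sin²(Δλ/2)=0.0204380950; c=2·atan2(√a, √(1-a))=0.286906755; dist=6371·c=1827.883 ≈ 1827.9 km; running total=3628.0 km
Leg 2 bearing: y=sinΔλ·cosφ2=-0.20433539, x=cosφ1·sinφ2-sinφ1·cosφ2·cosΔλ=0.19577682; θ=atan2(y, x)=-46.2254° <0 so +360° → 313.7746° ≈ 313.8°
Leg 3: φ1=1.3236752, φ2=-1.1002974, Δφ=-2.4239726, Δλ=-1.2009454 rad; a=sin²(Δφ/2)+cosφ1·cosφ2·sin²(Δλ/2)=0.9120896851; c=2·atan2(√a, √(1-a))=2.539547961; dist=6371·c=16179.460 ≈ 16179.5 km; running total=19807.5 km
Leg 3 bearing: y=sinΔλ·cosφ2=-0.42267733, x=cosφ1·sinφ2-sinφ1·cosφ2·cosΔλ=-0.37692472; θ=atan2(y, x)=-131.7252° <0 so +360° → 228.2748° ≈ 228.3°
Leg 4: φ1=-1.1002974, φ2=0.8097089, Δφ=1.9100063, Δλ=2.2837529 rad; a=sin²(Δφ/2)+cosφ1·cosφ2·sin²(Δλ/2)=0.9249577953; c=2·atan2(√a, √(1-a))=2.586621405; dist=6371·c=16479.365 ≈ 16479.4 km; running total=36286.9 km
Leg 4 bearing: y=sinΔλ·cosφ2=0.52171775, x=cosφ1·sinφ2-sinφ1·cosφ2·cosΔλ=-0.07385171; θ=atan2(y, x)=98.0570° ≈ 98.1°
Leg 5: φ1=0.8097089, φ2=0.1325647, Δφ=-0.6771441, Δλ=-1.9418690 rad; a=sin²(Δφ/2)+cosφ1·cosφ2·sin²(Δλ/2)=0.5760987003; c=2·atan2(√a, √(1-a))=1.723587523; dist=6371·c=10980.976 ≈ 10981.0 km; running total=47267.9 km
Leg 5 bearing: y=sinΔλ·cosφ2=-0.92376221, x=cosφ1·sinφ2-sinφ1·cosφ2·cosΔλ=0.35142470; θ=atan2(y, x)=-69.1718° <0 so +360° → 290.8282° ≈ 290.8°
Leg 6: φ1=0.1325647, φ2=-0.7484164, Δφ=-0.8809811, Δλ=1.5412985 rad; a=sin²(Δφ/2)+cosφ1·cosφ2·sin²(Δλ/2)=0.5342606445; c=2·atan2(√a, √(1-a))=1.639371349; dist=6371·c=10444.435 ≈ 10444.4 km; running total=57712.3 km
Leg 6 bearing: y=sinΔλ·cosφ2=0.73244863, x=cosφ1·sinφ2-sinφ1·cosφ2·cosΔλ=-0.67736536; θ=atan2(y, x)=132.7625° ≈ 132.8°
Leg 7: φ1=-0.7484164, φ2=-1.0403541, Δφ=-0.2919377, Δλ=2.0582057 rad; a=sin²(Δφ/2)+cosφ1·cosφ2·sin²(Δλ/2)=0.2933256980; c=2·atan2(√a, √(1-a))=1.144667851; dist=6371·c=7292.679 ≈ 7292.7 km; running total=65005.0 km
Leg 7 bearing: y=sinΔλ·cosφ2=0.44700060, x=cosφ1·sinφ2-sinφ1·cosφ2·cosΔλ=-0.79330536; θ=atan2(y, x)=150.6002° ≈ 150.6°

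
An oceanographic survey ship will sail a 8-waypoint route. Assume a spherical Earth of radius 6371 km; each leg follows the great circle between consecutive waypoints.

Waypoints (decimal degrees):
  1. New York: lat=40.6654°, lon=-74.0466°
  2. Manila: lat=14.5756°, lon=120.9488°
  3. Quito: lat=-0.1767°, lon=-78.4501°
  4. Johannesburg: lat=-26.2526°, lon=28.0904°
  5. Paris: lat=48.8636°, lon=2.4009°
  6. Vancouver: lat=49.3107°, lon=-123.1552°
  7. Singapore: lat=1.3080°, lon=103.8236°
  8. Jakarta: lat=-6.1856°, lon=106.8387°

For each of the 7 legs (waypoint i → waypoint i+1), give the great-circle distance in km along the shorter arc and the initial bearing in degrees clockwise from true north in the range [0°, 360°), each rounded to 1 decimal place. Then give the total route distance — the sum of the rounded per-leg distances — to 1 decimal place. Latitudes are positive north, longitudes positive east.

Leg 1: dist=13680.7 km, bearing=342.6°
Leg 2: dist=17348.0 km, bearing=54.8°
Leg 3: dist=11643.5 km, bearing=117.3°
Leg 4: dist=8734.2 km, bearing=343.1°
Leg 5: dist=7921.0 km, bearing=325.9°
Leg 6: dist=12821.0 km, bearing=306.1°
Leg 7: dist=898.0 km, bearing=158.1°
Total: 73046.4 km

Leg 1: φ1=0.7097451, φ2=0.2543922, Δφ=-0.4553529, Δλ=3.4033118 rad; a=sin²(Δφ/2)+cosφ1·cosφ2·sin²(Δλ/2)=0.7725633404; c=2·atan2(√a, √(1-a))=2.147336541; dist=6371·c=13680.681 ≈ 13680.7 km; running total=13680.7 km
Leg 1 bearing: y=sinΔλ·cosφ2=-0.25041427, x=cosφ1·sinφ2-sinφ1·cosφ2·cosΔλ=0.80008099; θ=atan2(y, x)=-17.3794° <0 so +360° → 342.6206° ≈ 342.6°
Leg 2: φ1=0.2543922, φ2=-0.0030840, Δφ=-0.2574762, Δλ=-3.4801673 rad; a=sin²(Δφ/2)+cosφ1·cosφ2·sin²(Δλ/2)=0.9568221620; c=2·atan2(√a, √(1-a))=2.722956772; dist=6371·c=17347.958 ≈ 17348.0 km; running total=31028.7 km
Leg 2 bearing: y=sinΔλ·cosφ2=0.33214144, x=cosφ1·sinφ2-sinφ1·cosφ2·cosΔλ=0.23438454; θ=atan2(y, x)=54.7903° ≈ 54.8°
Leg 3: φ1=-0.0030840, φ2=-0.4581943, Δφ=-0.4551103, Δλ=1.8594825 rad; a=sin²(Δφ/2)+cosφ1·cosφ2·sin²(Δλ/2)=0.6269811719; c=2·atan2(√a, √(1-a))=1.827571049; dist=6371·c=11643.455 ≈ 11643.5 km; running total=42672.2 km
Leg 3 bearing: y=sinΔλ·cosφ2=0.85973977, x=cosφ1·sinφ2-sinφ1·cosφ2·cosΔλ=-0.44311471; θ=atan2(y, x)=117.2668° ≈ 117.3°
Leg 4: φ1=-0.4581943, φ2=0.8528307, Δφ=1.3110250, Δλ=-0.4483664 rad; a=sin²(Δφ/2)+cosφ1·cosφ2·sin²(Δλ/2)=0.4007289660; c=2·atan2(√a, √(1-a))=1.370926176; dist=6371·c=8734.171 ≈ 8734.2 km; running total=51406.4 km
Leg 4 bearing: y=sinΔλ·cosφ2=-0.28517566, x=cosφ1·sinφ2-sinφ1·cosφ2·cosΔλ=0.93768646; θ=atan2(y, x)=-16.9159° <0 so +360° → 343.0841° ≈ 343.1°
Leg 5: φ1=0.8528307, φ2=0.8606341, Δφ=0.0078034, Δλ=-2.1913673 rad; a=sin²(Δφ/2)+cosφ1·cosφ2·sin²(Δλ/2)=0.3391617661; c=2·atan2(√a, √(1-a))=1.243296796; dist=6371·c=7921.044 ≈ 7921.0 km; running total=59327.4 km
Leg 5 bearing: y=sinΔλ·cosφ2=-0.53039721, x=cosφ1·sinφ2-sinφ1·cosφ2·cosΔλ=0.78434881; θ=atan2(y, x)=-34.0676° <0 so +360° → 325.9324° ≈ 325.9°
Leg 6: φ1=0.8606341, φ2=0.0228289, Δφ=-0.8378052, Δλ=3.9615274 rad; a=sin²(Δφ/2)+cosφ1·cosφ2·sin²(Δλ/2)=0.7136926563; c=2·atan2(√a, √(1-a))=2.012394989; dist=6371·c=12820.968 ≈ 12821.0 km; running total=72148.4 km
Leg 6 bearing: y=sinΔλ·cosφ2=-0.73091080, x=cosφ1·sinφ2-sinφ1·cosφ2·cosΔλ=0.53208194; θ=atan2(y, x)=-53.9465° <0 so +360° → 306.0535° ≈ 306.1°
Leg 7: φ1=0.0228289, φ2=-0.1079591, Δφ=-0.1307880, Δλ=0.0526234 rad; a=sin²(Δφ/2)+cosφ1·cosφ2·sin²(Δλ/2)=0.0049582199; c=2·atan2(√a, √(1-a))=0.140945895; dist=6371·c=897.966 ≈ 898.0 km; running total=73046.4 km
Leg 7 bearing: y=sinΔλ·cosφ2=0.05229291, x=cosφ1·sinφ2-sinφ1·cosφ2·cosΔλ=-0.13038403; θ=atan2(y, x)=158.1458° ≈ 158.1°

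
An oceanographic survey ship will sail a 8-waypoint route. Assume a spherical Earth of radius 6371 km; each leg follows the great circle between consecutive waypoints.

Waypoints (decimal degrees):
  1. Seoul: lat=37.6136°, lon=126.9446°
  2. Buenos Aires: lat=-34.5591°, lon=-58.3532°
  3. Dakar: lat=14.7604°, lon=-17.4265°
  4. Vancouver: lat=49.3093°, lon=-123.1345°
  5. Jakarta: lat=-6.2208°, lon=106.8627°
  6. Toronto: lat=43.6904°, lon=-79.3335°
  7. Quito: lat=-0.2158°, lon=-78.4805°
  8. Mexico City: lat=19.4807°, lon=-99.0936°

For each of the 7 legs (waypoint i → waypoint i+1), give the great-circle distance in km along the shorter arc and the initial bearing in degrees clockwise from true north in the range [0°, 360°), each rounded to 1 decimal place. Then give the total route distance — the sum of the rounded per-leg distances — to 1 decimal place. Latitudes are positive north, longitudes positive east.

Leg 1: dist=19430.5 km, bearing=56.1°
Leg 2: dist=6982.5 km, bearing=45.4°
Leg 3: dist=9864.2 km, bearing=321.1°
Leg 4: dist=13334.6 km, bearing=298.5°
Leg 5: dist=15804.9 km, bearing=7.3°
Leg 6: dist=4882.9 km, bearing=178.8°
Leg 7: dist=3138.0 km, bearing=315.4°
Total: 73437.6 km

Leg 1: φ1=0.6564812, φ2=-0.6031701, Δφ=-1.2596512, Δλ=-3.2340567 rad; a=sin²(Δφ/2)+cosφ1·cosφ2·sin²(Δλ/2)=0.9978962803; c=2·atan2(√a, √(1-a))=3.049827811; dist=6371·c=19430.453 ≈ 19430.5 km; running total=19430.5 km
Leg 1 bearing: y=sinΔλ·cosφ2=0.07603953, x=cosφ1·sinφ2-sinφ1·cosφ2·cosΔλ=0.05113870; θ=atan2(y, x)=56.0781° ≈ 56.1°
Leg 2: φ1=-0.6031701, φ2=0.2576176, Δφ=0.8607877, Δλ=0.7143057 rad; a=sin²(Δφ/2)+cosφ1·cosφ2·sin²(Δλ/2)=0.2714161535; c=2·atan2(√a, √(1-a))=1.095988329; dist=6371·c=6982.542 ≈ 6982.5 km; running total=26413.0 km
Leg 2 bearing: y=sinΔλ·cosφ2=0.63347471, x=cosφ1·sinφ2-sinφ1·cosφ2·cosΔλ=0.62426556; θ=atan2(y, x)=45.4195° ≈ 45.4°
Leg 3: φ1=0.2576176, φ2=0.8606096, Δφ=0.6029921, Δλ=-1.8449526 rad; a=sin²(Δφ/2)+cosφ1·cosφ2·sin²(Δλ/2)=0.4887524861; c=2·atan2(√a, √(1-a))=1.548299401; dist=6371·c=9864.215 ≈ 9864.2 km; running total=36277.2 km
Leg 3 bearing: y=sinΔλ·cosφ2=-0.62762664, x=cosφ1·sinφ2-sinφ1·cosφ2·cosΔλ=0.77818942; θ=atan2(y, x)=-38.8869° <0 so +360° → 321.1131° ≈ 321.1°
Leg 4: φ1=0.8606096, φ2=-0.1085734, Δφ=-0.9691831, Δλ=4.0142084 rad; a=sin²(Δφ/2)+cosφ1·cosφ2·sin²(Δλ/2)=0.7494006738; c=2·atan2(√a, √(1-a))=2.093011570; dist=6371·c=13334.577 ≈ 13334.6 km; running total=49611.8 km
Leg 4 bearing: y=sinΔλ·cosφ2=-0.76150251, x=cosφ1·sinφ2-sinφ1·cosφ2·cosΔλ=0.41389751; θ=atan2(y, x)=-61.4747° <0 so +360° → 298.5253° ≈ 298.5°
Leg 5: φ1=-0.1085734, φ2=0.7625413, Δφ=0.8711148, Δλ=-3.2497367 rad; a=sin²(Δφ/2)+cosφ1·cosφ2·sin²(Δλ/2)=0.8947384691; c=2·atan2(√a, √(1-a))=2.480752659; dist=6371·c=15804.875 ≈ 15804.9 km; running total=65416.7 km
Leg 5 bearing: y=sinΔλ·cosφ2=0.07804481, x=cosφ1·sinφ2-sinφ1·cosφ2·cosΔλ=0.60879814; θ=atan2(y, x)=7.3052° ≈ 7.3°
Leg 6: φ1=0.7625413, φ2=-0.0037664, Δφ=-0.7663078, Δλ=0.0148877 rad; a=sin²(Δφ/2)+cosφ1·cosφ2·sin²(Δλ/2)=0.1398020283; c=2·atan2(√a, √(1-a))=0.766423294; dist=6371·c=4882.883 ≈ 4882.9 km; running total=70299.6 km
Leg 6 bearing: y=sinΔλ·cosφ2=0.01488700, x=cosφ1·sinφ2-sinφ1·cosφ2·cosΔλ=-0.69340325; θ=atan2(y, x)=178.7701° ≈ 178.8°
Leg 7: φ1=-0.0037664, φ2=0.3400024, Δφ=0.3437688, Δλ=-0.3597665 rad; a=sin²(Δφ/2)+cosφ1·cosφ2·sin²(Δλ/2)=0.0594322100; c=2·atan2(√a, √(1-a))=0.492537978; dist=6371·c=3137.959 ≈ 3138.0 km; running total=73437.6 km
Leg 7 bearing: y=sinΔλ·cosφ2=-0.33190184, x=cosφ1·sinφ2-sinφ1·cosφ2·cosΔλ=0.33681042; θ=atan2(y, x)=-44.5794° <0 so +360° → 315.4206° ≈ 315.4°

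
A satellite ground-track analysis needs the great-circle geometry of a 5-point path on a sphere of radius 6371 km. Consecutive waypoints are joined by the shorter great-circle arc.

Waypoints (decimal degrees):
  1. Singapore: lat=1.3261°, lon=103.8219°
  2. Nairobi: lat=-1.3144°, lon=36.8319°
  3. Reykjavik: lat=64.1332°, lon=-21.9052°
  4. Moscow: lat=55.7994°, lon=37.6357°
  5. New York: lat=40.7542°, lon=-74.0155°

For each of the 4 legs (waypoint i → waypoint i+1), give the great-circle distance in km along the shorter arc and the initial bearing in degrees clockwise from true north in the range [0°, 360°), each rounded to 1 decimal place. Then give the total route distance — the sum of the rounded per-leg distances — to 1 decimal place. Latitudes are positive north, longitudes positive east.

Leg 1: dist=7454.1 km, bearing=268.0°
Leg 2: dist=8687.5 km, bearing=337.6°
Leg 3: dist=3303.9 km, bearing=77.8°
Leg 4: dist=7504.7 km, bearing=310.3°
Total: 26950.2 km

Leg 1: φ1=0.0231448, φ2=-0.0229406, Δφ=-0.0460854, Δλ=-1.1691961 rad; a=sin²(Δφ/2)+cosφ1·cosφ2·sin²(Δλ/2)=0.3049232994; c=2·atan2(√a, √(1-a))=1.169998135; dist=6371·c=7454.058 ≈ 7454.1 km; running total=7454.1 km
Leg 1 bearing: y=sinΔλ·cosφ2=-0.92019445, x=cosφ1·sinφ2-sinφ1·cosφ2·cosΔλ=-0.03197638; θ=atan2(y, x)=-91.9902° <0 so +360° → 268.0098° ≈ 268.0°
Leg 2: φ1=-0.0229406, φ2=1.1193355, Δφ=1.1422761, Δλ=-1.0251558 rad; a=sin²(Δφ/2)+cosφ1·cosφ2·sin²(Δλ/2)=0.3971426801; c=2·atan2(√a, √(1-a))=1.363602417; dist=6371·c=8687.511 ≈ 8687.5 km; running total=16141.6 km
Leg 2 bearing: y=sinΔλ·cosφ2=-0.37293038, x=cosφ1·sinφ2-sinφ1·cosφ2·cosΔλ=0.90476760; θ=atan2(y, x)=-22.4007° <0 so +360° → 337.5993° ≈ 337.6°
Leg 3: φ1=1.1193355, φ2=0.9738833, Δφ=-0.1454522, Δλ=1.0391847 rad; a=sin²(Δφ/2)+cosφ1·cosφ2·sin²(Δλ/2)=0.0657383317; c=2·atan2(√a, √(1-a))=0.518581085; dist=6371·c=3303.880 ≈ 3303.9 km; running total=19445.5 km
Leg 3 bearing: y=sinΔλ·cosφ2=0.48451841, x=cosφ1·sinφ2-sinφ1·cosφ2·cosΔλ=0.10444673; θ=atan2(y, x)=77.8350° ≈ 77.8°
Leg 4: φ1=0.9738833, φ2=0.7112950, Δφ=-0.2625883, Δλ=-1.9486811 rad; a=sin²(Δφ/2)+cosφ1·cosφ2·sin²(Δλ/2)=0.3085860345; c=2·atan2(√a, √(1-a))=1.177940836; dist=6371·c=7504.661 ≈ 7504.7 km; running total=26950.2 km
Leg 4 bearing: y=sinΔλ·cosφ2=-0.70407214, x=cosφ1·sinφ2-sinφ1·cosφ2·cosΔλ=0.59810132; θ=atan2(y, x)=-49.6525° <0 so +360° → 310.3475° ≈ 310.3°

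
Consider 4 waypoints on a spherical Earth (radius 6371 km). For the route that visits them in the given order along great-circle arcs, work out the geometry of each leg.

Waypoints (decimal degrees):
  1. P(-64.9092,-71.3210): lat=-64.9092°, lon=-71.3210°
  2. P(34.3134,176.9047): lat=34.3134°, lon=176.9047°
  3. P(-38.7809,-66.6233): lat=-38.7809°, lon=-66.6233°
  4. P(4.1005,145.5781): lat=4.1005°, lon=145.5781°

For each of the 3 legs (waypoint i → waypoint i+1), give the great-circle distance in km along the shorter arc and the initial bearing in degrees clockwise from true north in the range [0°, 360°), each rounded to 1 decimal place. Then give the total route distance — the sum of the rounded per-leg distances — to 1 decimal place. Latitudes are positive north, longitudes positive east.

Leg 1: φ1=-1.1328793, φ2=0.5988818, Δφ=1.7317611, Δλ=4.3323558 rad; a=sin²(Δφ/2)+cosφ1·cosφ2·sin²(Δλ/2)=0.8202261378; c=2·atan2(√a, √(1-a))=2.265883350; dist=6371·c=14435.943 ≈ 14435.9 km; running total=14435.9 km
Leg 1 bearing: y=sinΔλ·cosφ2=-0.76703568, x=cosφ1·sinφ2-sinφ1·cosφ2·cosΔλ=-0.03843373; θ=atan2(y, x)=-92.8685° <0 so +360° → 267.1315° ≈ 267.1°
Leg 2: φ1=0.5988818, φ2=-0.6768544, Δφ=-1.2757362, Δλ=-4.2503654 rad; a=sin²(Δφ/2)+cosφ1·cosφ2·sin²(Δλ/2)=0.8200490767; c=2·atan2(√a, √(1-a))=2.265422341; dist=6371·c=14433.006 ≈ 14433.0 km; running total=28868.9 km
Leg 2 bearing: y=sinΔλ·cosφ2=0.69781312, x=cosφ1·sinφ2-sinφ1·cosφ2·cosΔλ=-0.32145171; θ=atan2(y, x)=114.7334° ≈ 114.7°
Leg 3: φ1=-0.6768544, φ2=0.0715672, Δφ=0.7484216, Δλ=3.7036131 rad; a=sin²(Δφ/2)+cosφ1·cosφ2·sin²(Δλ/2)=0.8513679542; c=2·atan2(√a, √(1-a))=2.350032091; dist=6371·c=14972.054 ≈ 14972.1 km; running total=43841.0 km
Leg 3 bearing: y=sinΔλ·cosφ2=-0.53153282, x=cosφ1·sinφ2-sinφ1·cosφ2·cosΔλ=-0.47290073; θ=atan2(y, x)=-131.6592° <0 so +360° → 228.3408° ≈ 228.3°

Leg 1: dist=14435.9 km, bearing=267.1°
Leg 2: dist=14433.0 km, bearing=114.7°
Leg 3: dist=14972.1 km, bearing=228.3°
Total: 43841.0 km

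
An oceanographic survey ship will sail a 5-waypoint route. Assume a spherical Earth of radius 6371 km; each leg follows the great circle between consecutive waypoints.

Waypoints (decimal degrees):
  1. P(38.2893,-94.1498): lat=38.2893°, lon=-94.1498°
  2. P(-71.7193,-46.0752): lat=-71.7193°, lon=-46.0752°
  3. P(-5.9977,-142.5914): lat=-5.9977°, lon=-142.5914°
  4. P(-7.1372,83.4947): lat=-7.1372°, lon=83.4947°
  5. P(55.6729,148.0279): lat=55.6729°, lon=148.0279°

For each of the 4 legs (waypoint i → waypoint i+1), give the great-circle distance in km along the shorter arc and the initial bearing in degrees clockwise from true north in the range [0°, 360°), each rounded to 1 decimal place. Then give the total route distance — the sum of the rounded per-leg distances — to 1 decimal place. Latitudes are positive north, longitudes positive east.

Leg 1: φ1=0.6682744, φ2=-1.2517379, Δφ=-1.9200123, Δλ=0.8390601 rad; a=sin²(Δφ/2)+cosφ1·cosφ2·sin²(Δλ/2)=0.7119296565; c=2·atan2(√a, √(1-a))=2.008498426; dist=6371·c=12796.143 ≈ 12796.1 km; running total=12796.1 km
Leg 1 bearing: y=sinΔλ·cosφ2=0.23337727, x=cosφ1·sinφ2-sinφ1·cosφ2·cosΔλ=-0.87514475; θ=atan2(y, x)=165.0683° ≈ 165.1°
Leg 2: φ1=-1.2517379, φ2=-0.1046796, Δφ=1.1470583, Δλ=-1.6845255 rad; a=sin²(Δφ/2)+cosφ1·cosφ2·sin²(Δλ/2)=0.4680934421; c=2·atan2(√a, √(1-a))=1.506939822; dist=6371·c=9600.714 ≈ 9600.7 km; running total=22396.8 km
Leg 2 bearing: y=sinΔλ·cosφ2=-0.98810126, x=cosφ1·sinφ2-sinφ1·cosφ2·cosΔλ=-0.13994207; θ=atan2(y, x)=-98.0610° <0 so +360° → 261.9390° ≈ 261.9°
Leg 3: φ1=-0.1046796, φ2=-0.1245676, Δφ=-0.0198880, Δλ=3.9459468 rad; a=sin²(Δφ/2)+cosφ1·cosφ2·sin²(Δλ/2)=0.8357265040; c=2·atan2(√a, √(1-a))=2.306964127; dist=6371·c=14697.668 ≈ 14697.7 km; running total=37094.5 km
Leg 3 bearing: y=sinΔλ·cosφ2=-0.71480097, x=cosφ1·sinφ2-sinφ1·cosφ2·cosΔλ=-0.19547489; θ=atan2(y, x)=-105.2946° <0 so +360° → 254.7054° ≈ 254.7°
Leg 4: φ1=-0.1245676, φ2=0.9716754, Δφ=1.0962430, Δλ=1.1263168 rad; a=sin²(Δφ/2)+cosφ1·cosφ2·sin²(Δλ/2)=0.4310037346; c=2·atan2(√a, √(1-a))=1.432362059; dist=6371·c=9125.579 ≈ 9125.6 km; running total=46220.1 km
Leg 4 bearing: y=sinΔλ·cosφ2=0.50912352, x=cosφ1·sinφ2-sinφ1·cosφ2·cosΔλ=0.84955948; θ=atan2(y, x)=30.9334° ≈ 30.9°

Leg 1: dist=12796.1 km, bearing=165.1°
Leg 2: dist=9600.7 km, bearing=261.9°
Leg 3: dist=14697.7 km, bearing=254.7°
Leg 4: dist=9125.6 km, bearing=30.9°
Total: 46220.1 km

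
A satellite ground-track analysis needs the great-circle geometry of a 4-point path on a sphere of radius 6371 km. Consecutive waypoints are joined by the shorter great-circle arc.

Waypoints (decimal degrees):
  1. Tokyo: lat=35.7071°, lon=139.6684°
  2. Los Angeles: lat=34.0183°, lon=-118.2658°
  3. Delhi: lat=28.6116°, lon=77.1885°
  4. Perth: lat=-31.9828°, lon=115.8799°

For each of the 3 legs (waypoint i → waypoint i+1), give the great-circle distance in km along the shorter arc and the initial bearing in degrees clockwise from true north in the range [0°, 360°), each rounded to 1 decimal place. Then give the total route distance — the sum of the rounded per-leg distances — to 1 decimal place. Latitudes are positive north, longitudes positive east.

Leg 1: dist=8816.7 km, bearing=55.6°
Leg 2: dist=12863.6 km, bearing=345.0°
Leg 3: dist=7881.4 km, bearing=145.9°
Total: 29561.7 km

Leg 1: φ1=0.6232065, φ2=0.5937313, Δφ=-0.0294751, Δλ=-4.5018010 rad; a=sin²(Δφ/2)+cosφ1·cosφ2·sin²(Δλ/2)=0.4070832552; c=2·atan2(√a, √(1-a))=1.383876267; dist=6371·c=8816.676 ≈ 8816.7 km; running total=8816.7 km
Leg 1 bearing: y=sinΔλ·cosφ2=0.81054793, x=cosφ1·sinφ2-sinφ1·cosφ2·cosΔλ=0.55540793; θ=atan2(y, x)=55.5801° ≈ 55.6°
Leg 2: φ1=0.5937313, φ2=0.4993666, Δφ=-0.0943647, Δλ=3.4113211 rad; a=sin²(Δφ/2)+cosφ1·cosφ2·sin²(Δλ/2)=0.7167136092; c=2·atan2(√a, √(1-a))=2.019088639; dist=6371·c=12863.614 ≈ 12863.6 km; running total=21680.3 km
Leg 2 bearing: y=sinΔλ·cosφ2=-0.23393002, x=cosφ1·sinφ2-sinφ1·cosφ2·cosΔλ=0.87029742; θ=atan2(y, x)=-15.0451° <0 so +360° → 344.9549° ≈ 345.0°
Leg 3: φ1=0.4993666, φ2=-0.5582052, Δφ=-1.0575718, Δλ=0.6752923 rad; a=sin²(Δφ/2)+cosφ1·cosφ2·sin²(Δλ/2)=0.3362195770; c=2·atan2(√a, √(1-a))=1.237075490; dist=6371·c=7881.408 ≈ 7881.4 km; running total=29561.7 km
Leg 3 bearing: y=sinΔλ·cosφ2=0.53023592, x=cosφ1·sinφ2-sinφ1·cosφ2·cosΔλ=-0.78201903; θ=atan2(y, x)=145.8614° ≈ 145.9°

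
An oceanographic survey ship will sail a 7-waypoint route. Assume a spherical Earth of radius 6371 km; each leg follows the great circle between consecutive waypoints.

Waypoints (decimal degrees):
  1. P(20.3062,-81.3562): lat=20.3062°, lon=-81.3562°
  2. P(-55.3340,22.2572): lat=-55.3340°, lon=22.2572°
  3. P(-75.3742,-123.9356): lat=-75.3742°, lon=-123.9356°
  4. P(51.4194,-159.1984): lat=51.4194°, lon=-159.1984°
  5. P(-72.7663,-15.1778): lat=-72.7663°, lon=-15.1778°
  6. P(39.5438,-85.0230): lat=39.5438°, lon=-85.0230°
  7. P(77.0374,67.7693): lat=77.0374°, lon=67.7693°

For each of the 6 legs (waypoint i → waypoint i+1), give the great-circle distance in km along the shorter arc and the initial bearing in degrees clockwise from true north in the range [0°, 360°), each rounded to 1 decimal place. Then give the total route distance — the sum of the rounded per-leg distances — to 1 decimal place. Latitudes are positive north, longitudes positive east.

Leg 1: φ1=0.3544100, φ2=-0.9657605, Δφ=-1.3201705, Δλ=1.8083950 rad; a=sin²(Δφ/2)+cosφ1·cosφ2·sin²(Δλ/2)=0.7054938120; c=2·atan2(√a, √(1-a))=1.994333472; dist=6371·c=12705.899 ≈ 12705.9 km; running total=12705.9 km
Leg 1 bearing: y=sinΔλ·cosφ2=0.55281191, x=cosφ1·sinφ2-sinφ1·cosφ2·cosΔλ=-0.72490562; θ=atan2(y, x)=142.6709° ≈ 142.7°
Leg 2: φ1=-0.9657605, φ2=-1.3155280, Δφ=-0.3497675, Δλ=-2.5515457 rad; a=sin²(Δφ/2)+cosφ1·cosφ2·sin²(Δλ/2)=0.1617542914; c=2·atan2(√a, √(1-a))=0.827808361; dist=6371·c=5273.967 ≈ 5274.0 km; running total=17979.9 km
Leg 2 bearing: y=sinΔλ·cosφ2=-0.14049384, x=cosφ1·sinφ2-sinφ1·cosφ2·cosΔλ=-0.72292520; θ=atan2(y, x)=-169.0022° <0 so +360° → 190.9978° ≈ 191.0°
Leg 3: φ1=-1.3155280, φ2=0.8974378, Δφ=2.2129658, Δλ=-0.6154520 rad; a=sin²(Δφ/2)+cosφ1·cosφ2·sin²(Δλ/2)=0.8139135846; c=2·atan2(√a, √(1-a))=2.249554809; dist=6371·c=14331.914 ≈ 14331.9 km; running total=32311.8 km
Leg 3 bearing: y=sinΔλ·cosφ2=-0.36003013, x=cosφ1·sinφ2-sinφ1·cosφ2·cosΔλ=0.69008069; θ=atan2(y, x)=-27.5520° <0 so +360° → 332.4480° ≈ 332.4°
Leg 4: φ1=0.8974378, φ2=-1.2700115, Δφ=-2.1674493, Δλ=2.5136337 rad; a=sin²(Δφ/2)+cosφ1·cosφ2·sin²(Δλ/2)=0.9480734546; c=2·atan2(√a, √(1-a))=2.681805363; dist=6371·c=17085.782 ≈ 17085.8 km; running total=49397.6 km
Leg 4 bearing: y=sinΔλ·cosφ2=0.17405687, x=cosφ1·sinφ2-sinφ1·cosφ2·cosΔλ=-0.40819716; θ=atan2(y, x)=156.9064° ≈ 156.9°
Leg 5: φ1=-1.2700115, φ2=0.6901695, Δφ=1.9601810, Δλ=-1.2190287 rad; a=sin²(Δφ/2)+cosφ1·cosφ2·sin²(Δλ/2)=0.7646824293; c=2·atan2(√a, √(1-a))=2.128648078; dist=6371·c=13561.617 ≈ 13561.6 km; running total=62959.2 km
Leg 5 bearing: y=sinΔλ·cosφ2=-0.72391757, x=cosφ1·sinφ2-sinφ1·cosφ2·cosΔλ=0.44239824; θ=atan2(y, x)=-58.5702° <0 so +360° → 301.4298° ≈ 301.4°
Leg 6: φ1=0.6901695, φ2=1.3445563, Δφ=0.6543868, Δλ=2.6667287 rad; a=sin²(Δφ/2)+cosφ1·cosφ2·sin²(Δλ/2)=0.2666975923; c=2·atan2(√a, √(1-a))=1.085348136; dist=6371·c=6914.753 ≈ 6914.8 km; running total=69874.0 km
Leg 6 bearing: y=sinΔλ·cosφ2=0.10256073, x=cosφ1·sinφ2-sinφ1·cosφ2·cosΔλ=0.87849943; θ=atan2(y, x)=6.6589° ≈ 6.7°

Leg 1: dist=12705.9 km, bearing=142.7°
Leg 2: dist=5274.0 km, bearing=191.0°
Leg 3: dist=14331.9 km, bearing=332.4°
Leg 4: dist=17085.8 km, bearing=156.9°
Leg 5: dist=13561.6 km, bearing=301.4°
Leg 6: dist=6914.8 km, bearing=6.7°
Total: 69874.0 km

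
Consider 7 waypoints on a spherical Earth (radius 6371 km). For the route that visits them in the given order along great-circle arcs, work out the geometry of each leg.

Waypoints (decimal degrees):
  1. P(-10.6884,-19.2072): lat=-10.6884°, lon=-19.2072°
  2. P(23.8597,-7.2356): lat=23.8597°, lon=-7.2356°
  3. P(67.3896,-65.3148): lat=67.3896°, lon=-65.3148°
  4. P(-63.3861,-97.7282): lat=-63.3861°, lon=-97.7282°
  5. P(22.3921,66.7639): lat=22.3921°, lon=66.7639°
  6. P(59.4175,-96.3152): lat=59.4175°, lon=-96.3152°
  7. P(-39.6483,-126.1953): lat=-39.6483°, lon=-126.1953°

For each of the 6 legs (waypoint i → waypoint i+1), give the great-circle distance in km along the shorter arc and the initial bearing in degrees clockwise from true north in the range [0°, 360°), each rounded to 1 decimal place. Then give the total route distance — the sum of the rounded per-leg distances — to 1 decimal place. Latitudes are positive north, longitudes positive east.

Leg 1: φ1=-0.1865478, φ2=0.4164303, Δφ=0.6029781, Δλ=0.2089438 rad; a=sin²(Δφ/2)+cosφ1·cosφ2·sin²(Δλ/2)=0.0979476152; c=2·atan2(√a, √(1-a))=0.636628282; dist=6371·c=4055.959 ≈ 4056.0 km; running total=4056.0 km
Leg 1 bearing: y=sinΔλ·cosφ2=0.18969986, x=cosφ1·sinφ2-sinφ1·cosφ2·cosΔλ=0.56340881; θ=atan2(y, x)=18.6084° ≈ 18.6°
Leg 2: φ1=0.4164303, φ2=1.1761704, Δφ=0.7597401, Δλ=-1.0136733 rad; a=sin²(Δφ/2)+cosφ1·cosφ2·sin²(Δλ/2)=0.2203402978; c=2·atan2(√a, √(1-a))=0.977231786; dist=6371·c=6225.944 ≈ 6225.9 km; running total=10281.9 km
Leg 2 bearing: y=sinΔλ·cosφ2=-0.32632433, x=cosφ1·sinφ2-sinφ1·cosφ2·cosΔλ=0.76201984; θ=atan2(y, x)=-23.1824° <0 so +360° → 336.8176° ≈ 336.8°
Leg 3: φ1=1.1761704, φ2=-1.1062961, Δφ=-2.2824665, Δλ=-0.5657206 rad; a=sin²(Δφ/2)+cosφ1·cosφ2·sin²(Δλ/2)=0.8399662519; c=2·atan2(√a, √(1-a))=2.318466910; dist=6371·c=14770.953 ≈ 14771.0 km; running total=25052.9 km
Leg 3 bearing: y=sinΔλ·cosφ2=-0.24012600, x=cosφ1·sinφ2-sinφ1·cosφ2·cosΔλ=-0.69284291; θ=atan2(y, x)=-160.8847° <0 so +360° → 199.1153° ≈ 199.1°
Leg 4: φ1=-1.1062961, φ2=0.3908159, Δφ=1.4971120, Δλ=2.8709287 rad; a=sin²(Δφ/2)+cosφ1·cosφ2·sin²(Δλ/2)=0.8698494102; c=2·atan2(√a, √(1-a))=2.403419016; dist=6371·c=15312.183 ≈ 15312.2 km; running total=40365.1 km
Leg 4 bearing: y=sinΔλ·cosφ2=0.24721107, x=cosφ1·sinφ2-sinφ1·cosφ2·cosΔλ=-0.62588525; θ=atan2(y, x)=158.4471° ≈ 158.4°
Leg 5: φ1=0.3908159, φ2=1.0370310, Δφ=0.6462151, Δλ=-2.8462672 rad; a=sin²(Δφ/2)+cosφ1·cosφ2·sin²(Δλ/2)=0.5610488024; c=2·atan2(√a, √(1-a))=1.693199353; dist=6371·c=10787.373 ≈ 10787.4 km; running total=51152.5 km
Leg 5 bearing: y=sinΔλ·cosφ2=-0.14808059, x=cosφ1·sinφ2-sinφ1·cosφ2·cosΔλ=0.98140935; θ=atan2(y, x)=-8.5804° <0 so +360° → 351.4196° ≈ 351.4°
Leg 6: φ1=1.0370310, φ2=-0.6919934, Δφ=-1.7290244, Δλ=-0.5215061 rad; a=sin²(Δφ/2)+cosφ1·cosφ2·sin²(Δλ/2)=0.6048218245; c=2·atan2(√a, √(1-a))=1.782006822; dist=6371·c=11353.165 ≈ 11353.2 km; running total=62505.7 km
Leg 6 bearing: y=sinΔλ·cosφ2=-0.38359155, x=cosφ1·sinφ2-sinφ1·cosφ2·cosΔλ=-0.89939261; θ=atan2(y, x)=-156.9017° <0 so +360° → 203.0983° ≈ 203.1°

Leg 1: dist=4056.0 km, bearing=18.6°
Leg 2: dist=6225.9 km, bearing=336.8°
Leg 3: dist=14771.0 km, bearing=199.1°
Leg 4: dist=15312.2 km, bearing=158.4°
Leg 5: dist=10787.4 km, bearing=351.4°
Leg 6: dist=11353.2 km, bearing=203.1°
Total: 62505.7 km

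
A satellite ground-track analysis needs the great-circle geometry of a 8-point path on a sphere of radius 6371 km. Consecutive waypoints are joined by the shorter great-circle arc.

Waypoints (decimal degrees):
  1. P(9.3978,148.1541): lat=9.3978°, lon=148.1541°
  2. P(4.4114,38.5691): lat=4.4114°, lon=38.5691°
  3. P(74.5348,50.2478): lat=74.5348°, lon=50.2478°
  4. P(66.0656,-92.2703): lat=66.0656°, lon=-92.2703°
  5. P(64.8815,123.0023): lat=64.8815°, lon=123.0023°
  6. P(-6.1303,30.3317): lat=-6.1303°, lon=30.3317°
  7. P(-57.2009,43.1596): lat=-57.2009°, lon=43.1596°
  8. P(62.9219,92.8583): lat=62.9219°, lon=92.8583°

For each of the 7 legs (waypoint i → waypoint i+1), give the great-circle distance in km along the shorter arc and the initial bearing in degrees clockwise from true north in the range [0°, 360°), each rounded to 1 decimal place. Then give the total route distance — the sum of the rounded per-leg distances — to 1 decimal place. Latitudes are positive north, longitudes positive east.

Leg 1: dist=12063.7 km, bearing=277.9°
Leg 2: dist=7834.6 km, bearing=3.3°
Leg 3: dist=4151.8 km, bearing=336.0°
Leg 4: dist=5182.6 km, bearing=340.3°
Leg 5: dist=10750.5 km, bearing=269.8°
Leg 6: dist=5788.1 km, bearing=171.2°
Leg 7: dist=14019.7 km, bearing=25.4°
Total: 59791.0 km

Leg 1: φ1=0.1640226, φ2=0.0769935, Δφ=-0.0870291, Δλ=-1.9126191 rad; a=sin²(Δφ/2)+cosφ1·cosφ2·sin²(Δλ/2)=0.6585832648; c=2·atan2(√a, √(1-a))=1.893536588; dist=6371·c=12063.722 ≈ 12063.7 km; running total=12063.7 km
Leg 1 bearing: y=sinΔλ·cosφ2=-0.93935411, x=cosφ1·sinφ2-sinφ1·cosφ2·cosΔλ=0.13045787; θ=atan2(y, x)=-82.0933° <0 so +360° → 277.9067° ≈ 277.9°
Leg 2: φ1=0.0769935, φ2=1.3008777, Δφ=1.2238842, Δλ=0.2038318 rad; a=sin²(Δφ/2)+cosφ1·cosφ2·sin²(Δλ/2)=0.3327541806; c=2·atan2(√a, √(1-a))=1.229730582; dist=6371·c=7834.614 ≈ 7834.6 km; running total=19898.3 km
Leg 2 bearing: y=sinΔλ·cosφ2=0.05397678, x=cosφ1·sinφ2-sinφ1·cosφ2·cosΔλ=0.94085166; θ=atan2(y, x)=3.2835° ≈ 3.3°
Leg 3: φ1=1.3008777, φ2=1.1530622, Δφ=-0.1478154, Δλ=-2.4874101 rad; a=sin²(Δφ/2)+cosφ1·cosφ2·sin²(Δλ/2)=0.1024640257; c=2·atan2(√a, √(1-a))=0.651670130; dist=6371·c=4151.790 ≈ 4151.8 km; running total=24050.1 km
Leg 3 bearing: y=sinΔλ·cosφ2=-0.24686700, x=cosφ1·sinφ2-sinφ1·cosφ2·cosΔλ=0.55400116; θ=atan2(y, x)=-24.0181° <0 so +360° → 335.9819° ≈ 336.0°
Leg 4: φ1=1.1530622, φ2=1.1323958, Δφ=-0.0206664, Δλ=3.7572157 rad; a=sin²(Δφ/2)+cosφ1·cosφ2·sin²(Δλ/2)=0.1565111356; c=2·atan2(√a, √(1-a))=0.813474516; dist=6371·c=5182.646 ≈ 5182.6 km; running total=29232.7 km
Leg 4 bearing: y=sinΔλ·cosφ2=-0.24513012, x=cosφ1·sinφ2-sinφ1·cosφ2·cosΔλ=0.68408539; θ=atan2(y, x)=-19.7143° <0 so +360° → 340.2857° ≈ 340.3°
Leg 5: φ1=1.1323958, φ2=-0.1069939, Δφ=-1.2393897, Δλ=-1.6174071 rad; a=sin²(Δφ/2)+cosφ1·cosφ2·sin²(Δλ/2)=0.5581782937; c=2·atan2(√a, √(1-a))=1.687417083; dist=6371·c=10750.534 ≈ 10750.5 km; running total=39983.2 km
Leg 5 bearing: y=sinΔλ·cosφ2=-0.99320173, x=cosφ1·sinφ2-sinφ1·cosφ2·cosΔλ=-0.00338509; θ=atan2(y, x)=-90.1953° <0 so +360° → 269.8047° ≈ 269.8°
Leg 6: φ1=-0.1069939, φ2=-0.9983440, Δφ=-0.8913501, Δλ=0.2238891 rad; a=sin²(Δφ/2)+cosφ1·cosφ2·sin²(Δλ/2)=0.1925401739; c=2·atan2(√a, √(1-a))=0.908512252; dist=6371·c=5788.132 ≈ 5788.1 km; running total=45771.3 km
Leg 6 bearing: y=sinΔλ·cosφ2=0.12026892, x=cosφ1·sinφ2-sinφ1·cosφ2·cosΔλ=-0.77936462; θ=atan2(y, x)=171.2275° ≈ 171.2°
Leg 7: φ1=-0.9983440, φ2=1.0981943, Δφ=2.0965384, Δλ=0.8674059 rad; a=sin²(Δφ/2)+cosφ1·cosφ2·sin²(Δλ/2)=0.7944730050; c=2·atan2(√a, √(1-a))=2.200550382; dist=6371·c=14019.706 ≈ 14019.7 km; running total=59791.0 km
Leg 7 bearing: y=sinΔλ·cosφ2=0.34716346, x=cosφ1·sinφ2-sinφ1·cosφ2·cosΔλ=0.72980828; θ=atan2(y, x)=25.4400° ≈ 25.4°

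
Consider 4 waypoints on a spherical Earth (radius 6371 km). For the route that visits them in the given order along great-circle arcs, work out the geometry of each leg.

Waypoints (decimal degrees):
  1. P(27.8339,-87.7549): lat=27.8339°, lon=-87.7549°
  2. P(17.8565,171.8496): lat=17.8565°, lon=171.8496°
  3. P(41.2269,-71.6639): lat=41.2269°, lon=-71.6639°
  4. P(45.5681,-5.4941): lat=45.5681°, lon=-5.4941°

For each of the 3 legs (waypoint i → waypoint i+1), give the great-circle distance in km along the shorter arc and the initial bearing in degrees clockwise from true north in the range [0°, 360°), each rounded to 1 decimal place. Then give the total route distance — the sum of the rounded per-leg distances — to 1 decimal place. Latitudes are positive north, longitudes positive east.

Leg 1: dist=10063.0 km, bearing=290.6°
Leg 2: dist=10755.9 km, bearing=42.7°
Leg 3: dist=5214.5 km, bearing=61.3°
Total: 26033.4 km

Leg 1: φ1=0.4857932, φ2=0.3116547, Δφ=-0.1741385, Δλ=4.5309533 rad; a=sin²(Δφ/2)+cosφ1·cosφ2·sin²(Δλ/2)=0.5043542392; c=2·atan2(√a, √(1-a))=1.579504915; dist=6371·c=10063.026 ≈ 10063.0 km; running total=10063.0 km
Leg 1 bearing: y=sinΔλ·cosφ2=-0.93620385, x=cosφ1·sinφ2-sinφ1·cosφ2·cosΔλ=0.35134957; θ=atan2(y, x)=-69.4293° <0 so +360° → 290.5707° ≈ 290.6°
Leg 2: φ1=0.3116547, φ2=0.7195451, Δφ=0.4078904, Δλ=-4.2501123 rad; a=sin²(Δφ/2)+cosφ1·cosφ2·sin²(Δλ/2)=0.5585929336; c=2·atan2(√a, √(1-a))=1.688252075; dist=6371·c=10755.854 ≈ 10755.9 km; running total=20818.9 km
Leg 2 bearing: y=sinΔλ·cosφ2=0.67316418, x=cosφ1·sinφ2-sinφ1·cosφ2·cosΔλ=0.73014893; θ=atan2(y, x)=42.6747° ≈ 42.7°
Leg 3: φ1=0.7195451, φ2=0.7953134, Δφ=0.0757682, Δλ=1.1548809 rad; a=sin²(Δφ/2)+cosφ1·cosφ2·sin²(Δλ/2)=0.1583301784; c=2·atan2(√a, √(1-a))=0.818469203; dist=6371·c=5214.467 ≈ 5214.5 km; running total=26033.4 km
Leg 3 bearing: y=sinΔλ·cosφ2=0.64037860, x=cosφ1·sinφ2-sinφ1·cosφ2·cosΔλ=0.35065963; θ=atan2(y, x)=61.2957° ≈ 61.3°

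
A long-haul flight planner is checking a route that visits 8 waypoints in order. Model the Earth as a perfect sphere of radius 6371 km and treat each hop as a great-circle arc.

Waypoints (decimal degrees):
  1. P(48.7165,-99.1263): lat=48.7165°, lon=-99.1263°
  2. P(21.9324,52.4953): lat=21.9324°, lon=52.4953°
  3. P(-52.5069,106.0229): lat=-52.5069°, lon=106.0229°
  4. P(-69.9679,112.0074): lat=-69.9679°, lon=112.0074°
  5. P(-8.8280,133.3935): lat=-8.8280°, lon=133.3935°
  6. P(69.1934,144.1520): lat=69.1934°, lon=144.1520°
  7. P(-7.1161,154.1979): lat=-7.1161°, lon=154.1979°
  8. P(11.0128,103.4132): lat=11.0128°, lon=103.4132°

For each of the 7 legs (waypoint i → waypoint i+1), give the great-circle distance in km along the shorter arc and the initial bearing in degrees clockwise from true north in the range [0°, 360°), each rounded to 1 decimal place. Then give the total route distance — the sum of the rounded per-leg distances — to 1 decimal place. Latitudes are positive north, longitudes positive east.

Leg 1: φ1=0.8502633, φ2=0.3827926, Δφ=-0.4674707, Δλ=2.6462961 rad; a=sin²(Δφ/2)+cosφ1·cosφ2·sin²(Δλ/2)=0.6289033030; c=2·atan2(√a, √(1-a))=1.831547707; dist=6371·c=11668.790 ≈ 11668.8 km; running total=11668.8 km
Leg 1 bearing: y=sinΔλ·cosφ2=0.44089335, x=cosφ1·sinφ2-sinφ1·cosφ2·cosΔλ=0.85973764; θ=atan2(y, x)=27.1498° ≈ 27.1°
Leg 2: φ1=0.3827926, φ2=-0.9164183, Δφ=-1.2992109, Δλ=0.9342329 rad; a=sin²(Δφ/2)+cosφ1·cosφ2·sin²(Δλ/2)=0.4803641046; c=2·atan2(√a, √(1-a))=1.531514434; dist=6371·c=9757.278 ≈ 9757.3 km; running total=21426.1 km
Leg 2 bearing: y=sinΔλ·cosφ2=0.48945459, x=cosφ1·sinφ2-sinφ1·cosφ2·cosΔλ=-0.87114403; θ=atan2(y, x)=150.6704° ≈ 150.7°
Leg 3: φ1=-0.9164183, φ2=-1.2211702, Δφ=-0.3047519, Δλ=0.1044492 rad; a=sin²(Δφ/2)+cosφ1·cosφ2·sin²(Δλ/2)=0.0236074316; c=2·atan2(√a, √(1-a))=0.308516301; dist=6371·c=1965.557 ≈ 1965.6 km; running total=23391.7 km
Leg 3 bearing: y=sinΔλ·cosφ2=0.03571370, x=cosφ1·sinφ2-sinφ1·cosφ2·cosΔλ=-0.30153775; θ=atan2(y, x)=173.2454° ≈ 173.2°
Leg 4: φ1=-1.2211702, φ2=-0.1540777, Δφ=1.0670926, Δλ=0.3732579 rad; a=sin²(Δφ/2)+cosφ1·cosφ2·sin²(Δλ/2)=0.2703171303; c=2·atan2(√a, √(1-a))=1.093515319; dist=6371·c=6966.786 ≈ 6966.8 km; running total=30358.5 km
Leg 4 bearing: y=sinΔλ·cosφ2=0.36033106, x=cosφ1·sinφ2-sinφ1·cosφ2·cosΔλ=0.81187723; θ=atan2(y, x)=23.9328° ≈ 23.9°
Leg 5: φ1=-0.1540777, φ2=1.2076527, Δφ=1.3617303, Δλ=0.1877712 rad; a=sin²(Δφ/2)+cosφ1·cosφ2·sin²(Δλ/2)=0.3993117025; c=2·atan2(√a, √(1-a))=1.368033223; dist=6371·c=8715.740 ≈ 8715.7 km; running total=39074.2 km
Leg 5 bearing: y=sinΔλ·cosφ2=0.06630784, x=cosφ1·sinφ2-sinφ1·cosφ2·cosΔλ=0.97726697; θ=atan2(y, x)=3.8816° ≈ 3.9°
Leg 6: φ1=1.2076527, φ2=-0.1241994, Δφ=-1.3318520, Δλ=0.1753340 rad; a=sin²(Δφ/2)+cosφ1·cosφ2·sin²(Δλ/2)=0.3843635156; c=2·atan2(√a, √(1-a))=1.337410405; dist=6371·c=8520.642 ≈ 8520.6 km; running total=47594.8 km
Leg 6 bearing: y=sinΔλ·cosφ2=0.17309340, x=cosφ1·sinφ2-sinφ1·cosφ2·cosΔλ=-0.95736696; θ=atan2(y, x)=169.7516° ≈ 169.8°
Leg 7: φ1=-0.1241994, φ2=0.1922096, Δφ=0.3164090, Δλ=-0.8863602 rad; a=sin²(Δφ/2)+cosφ1·cosφ2·sin²(Δλ/2)=0.2039258397; c=2·atan2(√a, √(1-a))=0.937074113; dist=6371·c=5970.099 ≈ 5970.1 km; running total=53564.9 km
Leg 7 bearing: y=sinΔλ·cosφ2=-0.76050783, x=cosφ1·sinφ2-sinφ1·cosφ2·cosΔλ=0.26643612; θ=atan2(y, x)=-70.6926° <0 so +360° → 289.3074° ≈ 289.3°

Leg 1: dist=11668.8 km, bearing=27.1°
Leg 2: dist=9757.3 km, bearing=150.7°
Leg 3: dist=1965.6 km, bearing=173.2°
Leg 4: dist=6966.8 km, bearing=23.9°
Leg 5: dist=8715.7 km, bearing=3.9°
Leg 6: dist=8520.6 km, bearing=169.8°
Leg 7: dist=5970.1 km, bearing=289.3°
Total: 53564.9 km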